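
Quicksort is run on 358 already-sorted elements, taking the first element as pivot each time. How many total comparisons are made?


Sum of comparisons per partition:
357 + 356 + ... + 1 + 0
= 358 * (358 - 1) / 2
= 358 * 357 / 2
= 63903


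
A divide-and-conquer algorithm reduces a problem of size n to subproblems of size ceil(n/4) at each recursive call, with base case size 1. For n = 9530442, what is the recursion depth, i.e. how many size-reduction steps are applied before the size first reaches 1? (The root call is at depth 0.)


Each step divides the size by 4 (rounding up); after k steps the size is ceil(n/4^k), which equals 1 exactly when 4^k >= n.
So the depth is the smallest k with 4^k >= 9530442, i.e. ceil(log_4(9530442)).
4^11 = 4194304 < 9530442 <= 16777216 = 4^12
Recursion depth = 12


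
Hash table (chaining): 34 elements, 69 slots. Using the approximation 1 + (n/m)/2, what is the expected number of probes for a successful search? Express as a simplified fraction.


Computing expected probes:
alpha = 34/69
= 1 + alpha/2
= 1 + 34/(2*69)
= (2*69 + 34) / (2*69)
= 172/138 = 86/69


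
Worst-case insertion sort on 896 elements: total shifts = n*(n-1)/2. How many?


Sum of shifts = 1 + 2 + 3 + ... + 895
= 896 * 895 / 2
= 801920 / 2
= 400960


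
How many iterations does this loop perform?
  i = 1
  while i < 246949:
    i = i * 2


The loop variable doubles each iteration:
i = 1 -> 2 -> 4 -> 8 -> 16 -> 32 -> 64 -> 128 -> 256 -> 512 -> 1024 -> 2048 -> 4096 -> 8192 -> 16384 -> 32768 -> 65536 -> 131072 -> 262144 (stop, 262144 >= 246949)
Number of doublings = ceil(log2(246949)) = 18


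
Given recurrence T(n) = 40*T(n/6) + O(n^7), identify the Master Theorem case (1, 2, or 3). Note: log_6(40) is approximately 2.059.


Master Theorem parameters: a=40, b=6, c=7
log_b(a) = 2.059
Compare b^c with a: 6^7 = 279936 > 40, so c > log_b(a).
Comparing c=7 vs log_b(a)=2.059:
7 > 2.059 => Case 3
Result: T(n) = O(n^7)
Master Theorem case = 3


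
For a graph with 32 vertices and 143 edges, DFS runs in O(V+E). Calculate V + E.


A full DFS traversal visits each vertex once and examines each edge once.
V = 32
E = 143
Sum = 32 + 143 = 175


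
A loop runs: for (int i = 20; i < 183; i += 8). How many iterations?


Loop starts at i = 20, increments by 8, stops when i >= 183.
Number of iterations = ceil((183 - 20) / 8)
= ceil(163 / 8)
= 21


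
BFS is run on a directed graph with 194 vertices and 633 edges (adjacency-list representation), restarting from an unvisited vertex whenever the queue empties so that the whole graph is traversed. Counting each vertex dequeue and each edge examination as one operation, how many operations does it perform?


A full BFS traversal dequeues each vertex exactly once and examines each directed edge exactly once.
V = 194 (vertex processing cost)
E = 633 (edge examination cost)
Total operations proportional to V + E = 194 + 633 = 827


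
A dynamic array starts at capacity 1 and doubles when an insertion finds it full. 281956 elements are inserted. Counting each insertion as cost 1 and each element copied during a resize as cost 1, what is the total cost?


n = 281956
Insertion costs: 281956
Resizes copy 1, 2, 4, ... up to the largest power of 2 that is <= n-1 = 281955, i.e. 262144.
Copy costs = 1 + 2 + 4 + 8 + 16 + 32 + 64 + 128 + 256 + 512 + 1024 + 2048 + 4096 + 8192 + 16384 + 32768 + 65536 + 131072 + 262144 = 524287
Total = 281956 + 524287 = 806243


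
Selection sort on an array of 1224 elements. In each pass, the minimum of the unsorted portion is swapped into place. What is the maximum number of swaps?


Selection sort performs one swap per pass:
  Pass 1: find min in positions 0 to 1223, swap with position 0
  Pass 2: find min in positions 1 to 1223, swap with position 1
  Pass 3: find min in positions 2 to 1223, swap with position 2
  Pass 4: find min in positions 3 to 1223, swap with position 3
  Pass 5: find min in positions 4 to 1223, swap with position 4
  ... (1218 more passes)
Total passes (and swaps) = n - 1 = 1224 - 1 = 1223


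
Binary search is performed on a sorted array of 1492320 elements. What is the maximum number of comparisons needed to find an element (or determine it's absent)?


Binary search halves the search space each comparison:
  Step 1: search space = 1492320 -> 746160
  Step 2: search space = 746160 -> 373080
  Step 3: search space = 373080 -> 186540
  Step 4: search space = 186540 -> 93270
  Step 5: search space = 93270 -> 46635
  Step 6: search space = 46635 -> 23317
  Step 7: search space = 23317 -> 11658
  Step 8: search space = 11658 -> 5829
  Step 9: search space = 5829 -> 2914
  Step 10: search space = 2914 -> 1457
  Step 11: search space = 1457 -> 728
  Step 12: search space = 728 -> 364
  Step 13: search space = 364 -> 182
  Step 14: search space = 182 -> 91
  Step 15: search space = 91 -> 45
  Step 16: search space = 45 -> 22
  Step 17: search space = 22 -> 11
  Step 18: search space = 11 -> 5
  Step 19: search space = 5 -> 2
  Step 20: search space = 2 -> 1
  Step 21: search space = 1 (final check)
Maximum comparisons = floor(log2(1492320)) + 1 = 20 + 1 = 21


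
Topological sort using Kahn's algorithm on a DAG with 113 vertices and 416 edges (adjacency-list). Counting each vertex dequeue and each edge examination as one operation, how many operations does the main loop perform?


Kahn's algorithm:
  1. Compute in-degrees: O(V + E)
  2. Process queue: each vertex dequeued once (O(V))
     each edge examined once (O(E))
Total = V + E = 113 + 416 = 529


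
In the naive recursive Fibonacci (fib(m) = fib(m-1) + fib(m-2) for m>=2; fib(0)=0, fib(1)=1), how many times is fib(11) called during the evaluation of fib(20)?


Let N(m) = number of times fib(m) is called while evaluating fib(20).
N(20) = 1 (the initial call).
N(19) = 1 (only fib(20) calls it).
For 1 <= m <= 18: fib(m) is called by fib(m+1) and fib(m+2), so
  N(m) = N(m+1) + N(m+2).
fib(0) is called only by fib(2), so N(0) = N(2).
Walk down from m=20:
  N(20)=1, N(19)=1, N(18)=2, N(17)=3, N(16)=5, N(15)=8, N(14)=13, N(13)=21, N(12)=34, N(11)=55
N(11) = 55


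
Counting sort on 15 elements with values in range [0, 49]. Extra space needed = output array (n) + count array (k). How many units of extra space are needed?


Output array size: 15 (to store sorted result)
Count array size: 50 (one slot per possible value, range 0 to 49)
Total extra space = 15 + 50 = 65


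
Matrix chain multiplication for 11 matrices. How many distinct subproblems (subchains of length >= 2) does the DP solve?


Subproblems are indexed by (i, j) where i < j.
Number of such pairs = n*(n-1)/2
= 11 * 10 / 2
= 55


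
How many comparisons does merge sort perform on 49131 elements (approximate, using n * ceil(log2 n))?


Recursion depth: ceil(log2(49131)) = 16
Each recursion level merges n = 49131 elements
Total = 49131 * 16 = 786096


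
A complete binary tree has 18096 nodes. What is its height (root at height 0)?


In a complete binary tree, level k holds nodes 2^k .. 2^(k+1)-1 (1-indexed).
Height = floor(log2(n)) = floor(log2(18096)) = 14
Check: 2^14 = 16384 <= 18096 < 32768 = 2^15


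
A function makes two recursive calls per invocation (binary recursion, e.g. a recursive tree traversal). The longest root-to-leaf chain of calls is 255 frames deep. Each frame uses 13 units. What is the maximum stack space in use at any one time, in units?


Binary recursion: the two calls run one after the other, so only one root-to-leaf chain of frames is on the stack at a time.
Maximum depth (longest chain) = 255 frames
Each frame = 13 units
Max stack space = 255 * 13 = 3315


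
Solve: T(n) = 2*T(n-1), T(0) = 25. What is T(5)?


Unrolling:
T(5) = 2*T(4) = 2^2*T(3) = ... = 2^5*T(0)
= 2^5 * 25
= 32 * 25 = 800


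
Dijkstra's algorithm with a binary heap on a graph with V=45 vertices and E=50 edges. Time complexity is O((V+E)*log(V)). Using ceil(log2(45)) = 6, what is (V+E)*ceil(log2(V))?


Dijkstra with a binary heap: each vertex is extracted once, each edge may relax once.
Each heap operation costs O(log V).
V + E = 45 + 50 = 95
ceil(log2(45)) = 6 (since 2^5 = 32 < 45 <= 64 = 2^6)
Total heap work = (V+E) * ceil(log2(V)) = 95 * 6 = 570


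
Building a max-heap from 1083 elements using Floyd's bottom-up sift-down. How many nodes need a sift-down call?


In a heap of 1083 elements (0-indexed array):
  Last element index: 1082
  Parent of last element: floor((1082 - 1) / 2) = 540
  Internal nodes: indices 0 to 540
  Count = floor(1083/2) = 541


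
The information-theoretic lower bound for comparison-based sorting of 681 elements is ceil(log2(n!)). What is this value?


A binary decision tree of height h has at most 2^h leaves and needs at least n! of them, so h >= ceil(log2(n!)).
681! is far too large to multiply out, so use Stirling's series:
  ln(n!) ~ n ln n - n + (1/2) ln(2 pi n) + 1/(12n)  (error below 1/(360 n^3), negligible here)
  ln(681) = 6.5235623
  n ln n = 681 * 6.5235623 = 4442.5459
  (1/2) ln(2 pi * 681) = (1/2) ln(4278.8492) = 4.1807
  1/(12*681) = 0.0001
  ln(681!) ~ 4442.5459 - 681 + 4.1807 + 0.0001 = 3765.7267
Convert to base 2: log2(681!) = 3765.7267 / ln 2 = 3765.7267 / 0.69314718 = 5432.7952
ceil(5432.7952) = 5433


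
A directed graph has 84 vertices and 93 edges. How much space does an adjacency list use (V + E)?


Adjacency list: one list head per vertex + one entry per edge
Vertex heads: 84
Edge entries: 93
Total = 84 + 93 = 177


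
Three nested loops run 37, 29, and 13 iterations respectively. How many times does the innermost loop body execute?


Loop 1 (outermost): 37 iterations
Loop 2 (middle): 29 iterations per outer
Loop 3 (innermost): 13 iterations per middle
Total = 37 * 29 * 13 = 13949


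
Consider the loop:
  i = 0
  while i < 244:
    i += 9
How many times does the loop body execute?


Starting at i = 0, each iteration adds 9.
Iterations until i >= 244:
  Iteration 1: i = 0 -> i = 9
  Iteration 2: i = 9 -> i = 18
  Iteration 3: i = 18 -> i = 27
  Iteration 4: i = 27 -> i = 36
  Iteration 5: i = 36 -> i = 45
  Iteration 6: i = 45 -> i = 54
  Iteration 7: i = 54 -> i = 63
  Iteration 8: i = 63 -> i = 72
  ... continuing ...
Total iterations = ceil(244/9) = 28


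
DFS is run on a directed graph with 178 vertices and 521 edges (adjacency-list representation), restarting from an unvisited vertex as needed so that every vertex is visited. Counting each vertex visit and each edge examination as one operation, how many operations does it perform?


A full DFS traversal processes each vertex exactly once (push/pop on stack).
Each directed edge is examined once.
V = 178, E = 521
V + E = 699


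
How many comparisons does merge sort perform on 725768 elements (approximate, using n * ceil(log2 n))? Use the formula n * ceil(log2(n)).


Recursion depth: ceil(log2(725768)) = 20
Each recursion level merges n = 725768 elements
Total = 725768 * 20 = 14515360


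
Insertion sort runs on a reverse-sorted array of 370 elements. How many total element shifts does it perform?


Sum of shifts = 1 + 2 + 3 + ... + 369
= 370 * 369 / 2
= 136530 / 2
= 68265


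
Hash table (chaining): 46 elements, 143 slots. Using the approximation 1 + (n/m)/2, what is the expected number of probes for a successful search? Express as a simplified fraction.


Computing expected probes:
alpha = 46/143
= 1 + alpha/2
= 1 + 46/(2*143)
= (2*143 + 46) / (2*143)
= 332/286 = 166/143


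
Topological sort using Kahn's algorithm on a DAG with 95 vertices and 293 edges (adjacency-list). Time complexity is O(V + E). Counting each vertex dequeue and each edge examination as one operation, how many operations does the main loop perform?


Kahn's algorithm:
  1. Compute in-degrees: O(V + E)
  2. Process queue: each vertex dequeued once (O(V))
     each edge examined once (O(E))
Total = V + E = 95 + 293 = 388


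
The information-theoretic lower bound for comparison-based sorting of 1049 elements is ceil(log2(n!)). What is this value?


A binary decision tree of height h has at most 2^h leaves and needs at least n! of them, so h >= ceil(log2(n!)).
1049! is far too large to multiply out, so use Stirling's series:
  ln(n!) ~ n ln n - n + (1/2) ln(2 pi n) + 1/(12n)  (error below 1/(360 n^3), negligible here)
  ln(1049) = 6.9555926
  n ln n = 1049 * 6.9555926 = 7296.4166
  (1/2) ln(2 pi * 1049) = (1/2) ln(6591.0614) = 4.3967
  1/(12*1049) = 0.0001
  ln(1049!) ~ 7296.4166 - 1049 + 4.3967 + 0.0001 = 6251.8134
Convert to base 2: log2(1049!) = 6251.8134 / ln 2 = 6251.8134 / 0.69314718 = 9019.4602
ceil(9019.4602) = 9020


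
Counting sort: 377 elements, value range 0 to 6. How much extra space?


n = 377 (output array)
k = 7 (count array for 7 distinct values)
Extra space = 377 + 7 = 384


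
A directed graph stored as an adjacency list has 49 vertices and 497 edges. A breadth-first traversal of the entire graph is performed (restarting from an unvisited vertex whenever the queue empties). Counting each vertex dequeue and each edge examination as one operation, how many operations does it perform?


A full BFS traversal dequeues each vertex once and examines each edge once.
Vertex visits: 49
Edge visits: 497
V + E = 49 + 497 = 546


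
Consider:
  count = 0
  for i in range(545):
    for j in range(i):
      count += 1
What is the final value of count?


For each i, the inner loop runs i times:
  i=0: inner runs 0 times
  i=1: inner runs 1 time
  i=2: inner runs 2 times
  i=3: inner runs 3 times
  i=4: inner runs 4 times
  i=5: inner runs 5 times
  i=6: inner runs 6 times
  i=7: inner runs 7 times
  ...
Total = 0 + 1 + 2 + ... + 544 = 545*(545-1)/2 = 148240


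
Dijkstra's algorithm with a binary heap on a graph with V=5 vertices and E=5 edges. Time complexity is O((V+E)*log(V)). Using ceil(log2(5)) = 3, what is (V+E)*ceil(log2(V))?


Dijkstra with a binary heap: each vertex is extracted once, each edge may relax once.
Each heap operation costs O(log V).
V + E = 5 + 5 = 10
ceil(log2(5)) = 3 (since 2^2 = 4 < 5 <= 8 = 2^3)
Total heap work = (V+E) * ceil(log2(V)) = 10 * 3 = 30


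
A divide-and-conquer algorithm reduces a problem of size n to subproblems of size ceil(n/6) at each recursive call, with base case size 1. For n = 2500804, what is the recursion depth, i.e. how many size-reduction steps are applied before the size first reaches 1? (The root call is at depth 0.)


Each step divides the size by 6 (rounding up); after k steps the size is ceil(n/6^k), which equals 1 exactly when 6^k >= n.
So the depth is the smallest k with 6^k >= 2500804, i.e. ceil(log_6(2500804)).
6^8 = 1679616 < 2500804 <= 10077696 = 6^9
Recursion depth = 9


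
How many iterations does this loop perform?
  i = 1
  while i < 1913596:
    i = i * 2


The loop variable doubles each iteration:
i = 1 -> 2 -> 4 -> 8 -> 16 -> 32 -> 64 -> 128 -> 256 -> 512 -> 1024 -> 2048 -> 4096 -> 8192 -> 16384 -> 32768 -> 65536 -> 131072 -> 262144 -> 524288 -> 1048576 -> 2097152 (stop, 2097152 >= 1913596)
Number of doublings = ceil(log2(1913596)) = 21


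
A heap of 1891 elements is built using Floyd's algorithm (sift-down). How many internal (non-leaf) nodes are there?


Leaf nodes occupy roughly half the array.
Sift-down is called for each internal node, starting from the last one.
Internal nodes = floor(n/2) = floor(1891/2) = 945


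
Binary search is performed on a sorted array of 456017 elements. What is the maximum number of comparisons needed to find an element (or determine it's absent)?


Binary search halves the search space each comparison:
  Step 1: search space = 456017 -> 228008
  Step 2: search space = 228008 -> 114004
  Step 3: search space = 114004 -> 57002
  Step 4: search space = 57002 -> 28501
  Step 5: search space = 28501 -> 14250
  Step 6: search space = 14250 -> 7125
  Step 7: search space = 7125 -> 3562
  Step 8: search space = 3562 -> 1781
  Step 9: search space = 1781 -> 890
  Step 10: search space = 890 -> 445
  Step 11: search space = 445 -> 222
  Step 12: search space = 222 -> 111
  Step 13: search space = 111 -> 55
  Step 14: search space = 55 -> 27
  Step 15: search space = 27 -> 13
  Step 16: search space = 13 -> 6
  Step 17: search space = 6 -> 3
  Step 18: search space = 3 -> 1
  Step 19: search space = 1 (final check)
Maximum comparisons = floor(log2(456017)) + 1 = 18 + 1 = 19


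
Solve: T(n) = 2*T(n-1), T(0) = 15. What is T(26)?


Unrolling:
T(26) = 2*T(25) = 2^2*T(24) = ... = 2^26*T(0)
= 2^26 * 15
= 67108864 * 15 = 1006632960


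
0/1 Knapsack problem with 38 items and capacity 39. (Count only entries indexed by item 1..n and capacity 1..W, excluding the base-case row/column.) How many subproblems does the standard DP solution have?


The DP table is indexed by (item, capacity).
Rows: 38 items
Columns: 39 capacity values (1 to W)
Total subproblems = 38 * 39 = 1482


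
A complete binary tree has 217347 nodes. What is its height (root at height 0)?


In a complete binary tree, level k holds nodes 2^k .. 2^(k+1)-1 (1-indexed).
Height = floor(log2(n)) = floor(log2(217347)) = 17
Check: 2^17 = 131072 <= 217347 < 262144 = 2^18


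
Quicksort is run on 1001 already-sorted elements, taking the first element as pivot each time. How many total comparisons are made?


Sum of comparisons per partition:
1000 + 999 + ... + 1 + 0
= 1001 * (1001 - 1) / 2
= 1001 * 1000 / 2
= 500500


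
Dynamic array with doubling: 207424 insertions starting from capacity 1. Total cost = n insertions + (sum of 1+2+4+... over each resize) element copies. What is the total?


n = 207424
Insertion costs: 207424
Resizes copy 1, 2, 4, ... up to the largest power of 2 that is <= n-1 = 207423, i.e. 131072.
Copy costs = 1 + 2 + 4 + 8 + 16 + 32 + 64 + 128 + 256 + 512 + 1024 + 2048 + 4096 + 8192 + 16384 + 32768 + 65536 + 131072 = 262143
Total = 207424 + 262143 = 469567


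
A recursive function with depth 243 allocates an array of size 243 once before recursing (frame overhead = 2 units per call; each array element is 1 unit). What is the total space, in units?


Array allocation: 243 units (allocated once)
Stack frames: 243 deep * 2 per frame = 486 units
Total = 243 + 486 = 729


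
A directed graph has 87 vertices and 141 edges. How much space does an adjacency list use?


Adjacency list: one list head per vertex + one entry per edge
Vertex heads: 87
Edge entries: 141
Total = 87 + 141 = 228


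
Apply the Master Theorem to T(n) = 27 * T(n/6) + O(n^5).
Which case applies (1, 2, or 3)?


The Master Theorem: T(n) = a*T(n/b) + O(n^c)
  a = 27, b = 6, c = 5
log_b(a) = log_6(27) ~ 1.839
Compare b^c with a: 6^5 = 7776 > 27, so c > log_b(a).
Since c > log_b(a), Case 3 applies.
T(n) = O(n^5)
Master Theorem case = 3


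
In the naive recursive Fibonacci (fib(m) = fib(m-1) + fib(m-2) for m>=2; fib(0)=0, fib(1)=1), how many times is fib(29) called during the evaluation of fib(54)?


Let N(m) = number of times fib(m) is called while evaluating fib(54).
N(54) = 1 (the initial call).
N(53) = 1 (only fib(54) calls it).
For 1 <= m <= 52: fib(m) is called by fib(m+1) and fib(m+2), so
  N(m) = N(m+1) + N(m+2).
fib(0) is called only by fib(2), so N(0) = N(2).
Walk down from m=54:
  N(54)=1, N(53)=1, N(52)=2, N(51)=3, N(50)=5, N(49)=8, N(48)=13, N(47)=21, N(46)=34, N(45)=55, N(44)=89, N(43)=144, N(42)=233, N(41)=377, N(40)=610, N(39)=987, N(38)=1597, N(37)=2584, N(36)=4181, N(35)=6765, N(34)=10946, N(33)=17711, N(32)=28657, N(31)=46368, N(30)=75025, N(29)=121393
N(29) = 121393


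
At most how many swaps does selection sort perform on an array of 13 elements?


Each of the 12 passes places one element in its final position.
Pass 1: swap minimum into position 0
Pass 2: swap minimum of remaining into position 1
...
Pass 12: last two elements, one swap
Maximum swaps = 13 - 1 = 12


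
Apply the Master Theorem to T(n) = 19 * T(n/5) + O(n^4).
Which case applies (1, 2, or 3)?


The Master Theorem: T(n) = a*T(n/b) + O(n^c)
  a = 19, b = 5, c = 4
log_b(a) = log_5(19) ~ 1.829
Compare b^c with a: 5^4 = 625 > 19, so c > log_b(a).
Since c > log_b(a), Case 3 applies.
T(n) = O(n^4)
Master Theorem case = 3


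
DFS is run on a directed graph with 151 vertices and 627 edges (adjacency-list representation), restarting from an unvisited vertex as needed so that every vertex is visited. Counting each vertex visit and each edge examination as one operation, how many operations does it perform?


A full DFS traversal processes each vertex exactly once (push/pop on stack).
Each directed edge is examined once.
V = 151, E = 627
V + E = 778


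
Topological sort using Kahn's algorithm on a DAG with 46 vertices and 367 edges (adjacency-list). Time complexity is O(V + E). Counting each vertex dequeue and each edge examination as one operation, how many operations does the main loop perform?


Kahn's algorithm:
  1. Compute in-degrees: O(V + E)
  2. Process queue: each vertex dequeued once (O(V))
     each edge examined once (O(E))
Total = V + E = 46 + 367 = 413


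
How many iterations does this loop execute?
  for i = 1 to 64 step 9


The loop variable i takes values starting at 1 and increments by 9 each iteration.
Sequence: i = 1, 10, 19, 28, 37, 46, 55, 64
The upper bound 64 is inclusive, so the count is floor((last - first) / step) + 1:
floor((64 - 1) / 9) + 1 = floor(63/9) + 1 = 7 + 1 = 8


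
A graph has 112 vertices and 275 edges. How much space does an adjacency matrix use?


Adjacency matrix: V x V grid of entries
Space = V^2 = 112^2 = 112 * 112 = 12544


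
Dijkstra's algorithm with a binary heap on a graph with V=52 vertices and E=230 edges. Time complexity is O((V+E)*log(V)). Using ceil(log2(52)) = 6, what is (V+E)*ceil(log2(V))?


Dijkstra with a binary heap: each vertex is extracted once, each edge may relax once.
Each heap operation costs O(log V).
V + E = 52 + 230 = 282
ceil(log2(52)) = 6 (since 2^5 = 32 < 52 <= 64 = 2^6)
Total heap work = (V+E) * ceil(log2(V)) = 282 * 6 = 1692


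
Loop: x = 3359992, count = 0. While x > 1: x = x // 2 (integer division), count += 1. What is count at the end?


The variable x halves each step:
x = 3359992 -> 1679996 -> 839998 -> 419999 -> 209999 -> 104999 -> 52499 -> 26249 -> 13124 -> 6562 -> 3281 -> 1640 -> 820 -> 410 -> 205 -> 102 -> 51 -> 25 -> 12 -> 6 -> 3 -> 1
Number of halvings = floor(log2(3359992)) = 21


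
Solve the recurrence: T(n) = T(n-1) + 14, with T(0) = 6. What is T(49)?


Unrolling the recurrence:
T(49) = T(48) + 14
       = T(47) + 14 + 14
       = T(46) + 14*3
       ...
       = T(0) + 14*49
       = 6 + 686 = 692


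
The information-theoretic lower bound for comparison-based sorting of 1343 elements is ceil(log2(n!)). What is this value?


A binary decision tree of height h has at most 2^h leaves and needs at least n! of them, so h >= ceil(log2(n!)).
1343! is far too large to multiply out, so use Stirling's series:
  ln(n!) ~ n ln n - n + (1/2) ln(2 pi n) + 1/(12n)  (error below 1/(360 n^3), negligible here)
  ln(1343) = 7.2026612
  n ln n = 1343 * 7.2026612 = 9673.1740
  (1/2) ln(2 pi * 1343) = (1/2) ln(8438.3179) = 4.5203
  1/(12*1343) = 0.0001
  ln(1343!) ~ 9673.1740 - 1343 + 4.5203 + 0.0001 = 8334.6944
Convert to base 2: log2(1343!) = 8334.6944 / ln 2 = 8334.6944 / 0.69314718 = 12024.4223
ceil(12024.4223) = 12025


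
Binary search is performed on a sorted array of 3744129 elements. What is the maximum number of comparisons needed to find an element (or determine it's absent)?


Binary search halves the search space each comparison:
  Step 1: search space = 3744129 -> 1872064
  Step 2: search space = 1872064 -> 936032
  Step 3: search space = 936032 -> 468016
  Step 4: search space = 468016 -> 234008
  Step 5: search space = 234008 -> 117004
  Step 6: search space = 117004 -> 58502
  Step 7: search space = 58502 -> 29251
  Step 8: search space = 29251 -> 14625
  Step 9: search space = 14625 -> 7312
  Step 10: search space = 7312 -> 3656
  Step 11: search space = 3656 -> 1828
  Step 12: search space = 1828 -> 914
  Step 13: search space = 914 -> 457
  Step 14: search space = 457 -> 228
  Step 15: search space = 228 -> 114
  Step 16: search space = 114 -> 57
  Step 17: search space = 57 -> 28
  Step 18: search space = 28 -> 14
  Step 19: search space = 14 -> 7
  Step 20: search space = 7 -> 3
  Step 21: search space = 3 -> 1
  Step 22: search space = 1 (final check)
Maximum comparisons = floor(log2(3744129)) + 1 = 21 + 1 = 22


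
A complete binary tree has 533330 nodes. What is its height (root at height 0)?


In a complete binary tree, level k holds nodes 2^k .. 2^(k+1)-1 (1-indexed).
Height = floor(log2(n)) = floor(log2(533330)) = 19
Check: 2^19 = 524288 <= 533330 < 1048576 = 2^20


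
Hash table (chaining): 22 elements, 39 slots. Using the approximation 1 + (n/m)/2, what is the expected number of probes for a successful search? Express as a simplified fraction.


Computing expected probes:
alpha = 22/39
= 1 + alpha/2
= 1 + 22/(2*39)
= (2*39 + 22) / (2*39)
= 100/78 = 50/39


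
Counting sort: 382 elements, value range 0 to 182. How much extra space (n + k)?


n = 382 (output array)
k = 183 (count array for 183 distinct values)
Extra space = 382 + 183 = 565


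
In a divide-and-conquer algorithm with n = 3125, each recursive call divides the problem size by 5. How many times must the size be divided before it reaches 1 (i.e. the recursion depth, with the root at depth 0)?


Number of divisions = log_5(3125)
Sizes: 3125 -> 625 -> 125 -> 25 -> 5 -> 1 (5 divisions)
Recursion depth = 5


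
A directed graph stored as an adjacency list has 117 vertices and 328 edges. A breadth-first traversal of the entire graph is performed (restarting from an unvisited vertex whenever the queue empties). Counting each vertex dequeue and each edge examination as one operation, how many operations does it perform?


A full BFS traversal dequeues each vertex once and examines each edge once.
Vertex visits: 117
Edge visits: 328
V + E = 117 + 328 = 445


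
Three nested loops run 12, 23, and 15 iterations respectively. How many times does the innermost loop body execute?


Loop 1 (outermost): 12 iterations
Loop 2 (middle): 23 iterations per outer
Loop 3 (innermost): 15 iterations per middle
Total = 12 * 23 * 15 = 4140


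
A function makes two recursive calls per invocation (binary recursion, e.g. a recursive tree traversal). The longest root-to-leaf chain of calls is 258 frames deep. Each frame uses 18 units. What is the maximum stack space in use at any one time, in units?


Binary recursion: the two calls run one after the other, so only one root-to-leaf chain of frames is on the stack at a time.
Maximum depth (longest chain) = 258 frames
Each frame = 18 units
Max stack space = 258 * 18 = 4644


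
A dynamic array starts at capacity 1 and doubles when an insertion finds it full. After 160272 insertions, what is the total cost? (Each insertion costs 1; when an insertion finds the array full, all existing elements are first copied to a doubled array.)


Insertion cost: 160272 (one per element)
Resizes occur just before inserting elements 2, 3, 5, 9, ...
Elements copied at each resize: 1 + 2 + 4 + 8 + 16 + 32 + 64 + 128 + 256 + 512 + 1024 + 2048 + 4096 + 8192 + 16384 + 32768 + 65536 + 131072
Sum of copies = 262143 (geometric series: 2^k - 1)
Total = 160272 + 262143 = 422415


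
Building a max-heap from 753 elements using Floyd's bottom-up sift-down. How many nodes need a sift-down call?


In a heap of 753 elements (0-indexed array):
  Last element index: 752
  Parent of last element: floor((752 - 1) / 2) = 375
  Internal nodes: indices 0 to 375
  Count = floor(753/2) = 376


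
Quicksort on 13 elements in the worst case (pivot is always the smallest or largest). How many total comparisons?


In the worst case, each partition step picks the worst pivot:
  Partition 1: 12 comparisons (n-1 elements to compare)
  Partition 2: 11 comparisons
  Partition 3: 10 comparisons
  Partition 4: 9 comparisons
  Partition 5: 8 comparisons
  ...
  Last partition: 0 comparisons
Total = (n-1) + (n-2) + ... + 1 + 0 = n*(n-1)/2
= 13*12/2 = 78


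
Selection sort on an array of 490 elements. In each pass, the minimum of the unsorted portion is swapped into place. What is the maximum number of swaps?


Selection sort performs one swap per pass:
  Pass 1: find min in positions 0 to 489, swap with position 0
  Pass 2: find min in positions 1 to 489, swap with position 1
  Pass 3: find min in positions 2 to 489, swap with position 2
  Pass 4: find min in positions 3 to 489, swap with position 3
  Pass 5: find min in positions 4 to 489, swap with position 4
  ... (484 more passes)
Total passes (and swaps) = n - 1 = 490 - 1 = 489


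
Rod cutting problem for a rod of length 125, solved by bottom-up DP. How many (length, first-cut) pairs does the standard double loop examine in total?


For each subproblem length i = 1..125, the inner loop considers i possible first cuts.
Total = 1 + 2 + ... + 125
= 125*(125+1)/2
= 125*126/2 = 7875


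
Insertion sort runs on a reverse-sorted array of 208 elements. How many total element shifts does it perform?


Sum of shifts = 1 + 2 + 3 + ... + 207
= 208 * 207 / 2
= 43056 / 2
= 21528


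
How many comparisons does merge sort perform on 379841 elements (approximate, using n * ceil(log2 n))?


Recursion depth: ceil(log2(379841)) = 19
Each recursion level merges n = 379841 elements
Total = 379841 * 19 = 7216979


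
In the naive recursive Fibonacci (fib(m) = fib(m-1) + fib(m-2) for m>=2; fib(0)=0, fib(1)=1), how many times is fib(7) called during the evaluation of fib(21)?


Let N(m) = number of times fib(m) is called while evaluating fib(21).
N(21) = 1 (the initial call).
N(20) = 1 (only fib(21) calls it).
For 1 <= m <= 19: fib(m) is called by fib(m+1) and fib(m+2), so
  N(m) = N(m+1) + N(m+2).
fib(0) is called only by fib(2), so N(0) = N(2).
Walk down from m=21:
  N(21)=1, N(20)=1, N(19)=2, N(18)=3, N(17)=5, N(16)=8, N(15)=13, N(14)=21, N(13)=34, N(12)=55, N(11)=89, N(10)=144, N(9)=233, N(8)=377, N(7)=610
N(7) = 610


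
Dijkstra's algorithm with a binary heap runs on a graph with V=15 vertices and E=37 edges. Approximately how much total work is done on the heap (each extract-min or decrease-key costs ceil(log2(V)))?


Dijkstra with a binary heap: each vertex is extracted once, each edge may relax once.
Each heap operation costs O(log V).
V + E = 15 + 37 = 52
ceil(log2(15)) = 4 (since 2^3 = 8 < 15 <= 16 = 2^4)
Total heap work = (V+E) * ceil(log2(V)) = 52 * 4 = 208


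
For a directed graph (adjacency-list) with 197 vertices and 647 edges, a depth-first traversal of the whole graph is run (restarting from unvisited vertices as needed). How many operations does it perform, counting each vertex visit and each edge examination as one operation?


A full DFS traversal visits each vertex once and examines each edge once.
V = 197
E = 647
Sum = 197 + 647 = 844


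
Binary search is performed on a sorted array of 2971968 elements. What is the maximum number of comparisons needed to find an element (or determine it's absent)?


Binary search halves the search space each comparison:
  Step 1: search space = 2971968 -> 1485984
  Step 2: search space = 1485984 -> 742992
  Step 3: search space = 742992 -> 371496
  Step 4: search space = 371496 -> 185748
  Step 5: search space = 185748 -> 92874
  Step 6: search space = 92874 -> 46437
  Step 7: search space = 46437 -> 23218
  Step 8: search space = 23218 -> 11609
  Step 9: search space = 11609 -> 5804
  Step 10: search space = 5804 -> 2902
  Step 11: search space = 2902 -> 1451
  Step 12: search space = 1451 -> 725
  Step 13: search space = 725 -> 362
  Step 14: search space = 362 -> 181
  Step 15: search space = 181 -> 90
  Step 16: search space = 90 -> 45
  Step 17: search space = 45 -> 22
  Step 18: search space = 22 -> 11
  Step 19: search space = 11 -> 5
  Step 20: search space = 5 -> 2
  Step 21: search space = 2 -> 1
  Step 22: search space = 1 (final check)
Maximum comparisons = floor(log2(2971968)) + 1 = 21 + 1 = 22


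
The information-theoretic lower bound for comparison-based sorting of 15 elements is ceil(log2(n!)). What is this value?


A binary decision tree of height h has at most 2^h leaves and needs at least n! of them, so h >= ceil(log2(n!)).
Compute 15! as a running product:
  x2 = 2, x3 = 6, x4 = 24, x5 = 120
  x6 = 720, x7 = 5040, x8 = 40320, x9 = 362880
  x10 = 3628800, x11 = 39916800, x12 = 479001600, x13 = 6227020800
  x14 = 87178291200, x15 = 1307674368000
15! = 1307674368000
Bracket between powers of 2:
  2^40 = 1099511627776 < 1307674368000 <= 2199023255552 = 2^41
So ceil(log2(15!)) = 41


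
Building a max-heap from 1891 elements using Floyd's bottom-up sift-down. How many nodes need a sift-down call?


In a heap of 1891 elements (0-indexed array):
  Last element index: 1890
  Parent of last element: floor((1890 - 1) / 2) = 944
  Internal nodes: indices 0 to 944
  Count = floor(1891/2) = 945


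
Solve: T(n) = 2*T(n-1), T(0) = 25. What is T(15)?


Unrolling:
T(15) = 2*T(14) = 2^2*T(13) = ... = 2^15*T(0)
= 2^15 * 25
= 32768 * 25 = 819200


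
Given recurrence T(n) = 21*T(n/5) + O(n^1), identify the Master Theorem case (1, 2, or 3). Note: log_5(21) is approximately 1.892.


Master Theorem parameters: a=21, b=5, c=1
log_b(a) = 1.892
Compare b^c with a: 5^1 = 5 < 21, so c < log_b(a).
Comparing c=1 vs log_b(a)=1.892:
1 < 1.892 => Case 1
Result: T(n) = O(n^(log_5 21)) ~ O(n^1.892)
Master Theorem case = 1


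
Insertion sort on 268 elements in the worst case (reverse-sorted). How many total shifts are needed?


In the worst case (reverse-sorted), each element shifts past all previous:
  Element 1: 1 shifts
  Element 2: 2 shifts
  Element 3: 3 shifts
  Element 4: 4 shifts
  Element 5: 5 shifts
  ...
  Element 267: 267 shifts
Total = 1 + 2 + ... + 267
= 268*(268-1)/2 = 35778


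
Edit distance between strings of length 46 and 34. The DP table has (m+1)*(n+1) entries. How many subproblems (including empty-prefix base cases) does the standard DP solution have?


The table includes base cases (empty prefixes).
Rows: (m+1) = 47
Columns: (n+1) = 35
Total = 47 * 35 = 1645


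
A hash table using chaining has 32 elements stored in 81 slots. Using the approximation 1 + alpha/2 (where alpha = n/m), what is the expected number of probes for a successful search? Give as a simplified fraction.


Load factor alpha = n/m = 32/81
Expected probes = 1 + alpha/2 = 1 + 32/(2*81)
= 1 + 32/162
= 162/162 + 32/162
= 194/162
Simplify: 97/81


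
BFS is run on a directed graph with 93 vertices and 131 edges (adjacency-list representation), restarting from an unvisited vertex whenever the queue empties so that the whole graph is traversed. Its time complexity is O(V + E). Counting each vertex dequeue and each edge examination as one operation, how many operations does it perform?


A full BFS traversal dequeues each vertex exactly once and examines each directed edge exactly once.
V = 93 (vertex processing cost)
E = 131 (edge examination cost)
Total operations proportional to V + E = 93 + 131 = 224


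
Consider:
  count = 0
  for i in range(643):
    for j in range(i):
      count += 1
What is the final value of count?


For each i, the inner loop runs i times:
  i=0: inner runs 0 times
  i=1: inner runs 1 time
  i=2: inner runs 2 times
  i=3: inner runs 3 times
  i=4: inner runs 4 times
  i=5: inner runs 5 times
  i=6: inner runs 6 times
  i=7: inner runs 7 times
  ...
Total = 0 + 1 + 2 + ... + 642 = 643*(643-1)/2 = 206403


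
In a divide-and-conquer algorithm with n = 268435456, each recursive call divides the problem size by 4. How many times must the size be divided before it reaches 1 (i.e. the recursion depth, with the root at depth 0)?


Number of divisions = log_4(268435456)
Sizes: 268435456 -> 67108864 -> 16777216 -> 4194304 -> 1048576 -> 262144 -> 65536 -> 16384 -> 4096 -> 1024 -> 256 -> 64 -> 16 -> 4 -> 1 (14 divisions)
Recursion depth = 14


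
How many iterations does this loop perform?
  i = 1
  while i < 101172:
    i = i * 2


The loop variable doubles each iteration:
i = 1 -> 2 -> 4 -> 8 -> 16 -> 32 -> 64 -> 128 -> 256 -> 512 -> 1024 -> 2048 -> 4096 -> 8192 -> 16384 -> 32768 -> 65536 -> 131072 (stop, 131072 >= 101172)
Number of doublings = ceil(log2(101172)) = 17


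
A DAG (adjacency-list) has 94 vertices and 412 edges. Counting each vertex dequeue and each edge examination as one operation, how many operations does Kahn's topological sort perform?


V = 94 (vertex processing)
E = 412 (edge processing)
V + E = 94 + 412 = 506


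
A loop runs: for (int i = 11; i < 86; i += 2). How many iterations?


Loop starts at i = 11, increments by 2, stops when i >= 86.
Number of iterations = ceil((86 - 11) / 2)
= ceil(75 / 2)
= 38


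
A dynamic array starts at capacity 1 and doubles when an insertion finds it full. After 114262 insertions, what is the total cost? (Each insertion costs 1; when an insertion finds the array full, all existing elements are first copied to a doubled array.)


Insertion cost: 114262 (one per element)
Resizes occur just before inserting elements 2, 3, 5, 9, ...
Elements copied at each resize: 1 + 2 + 4 + 8 + 16 + 32 + 64 + 128 + 256 + 512 + 1024 + 2048 + 4096 + 8192 + 16384 + 32768 + 65536
Sum of copies = 131071 (geometric series: 2^k - 1)
Total = 114262 + 131071 = 245333


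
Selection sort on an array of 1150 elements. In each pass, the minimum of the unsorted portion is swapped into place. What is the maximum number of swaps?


Selection sort performs one swap per pass:
  Pass 1: find min in positions 0 to 1149, swap with position 0
  Pass 2: find min in positions 1 to 1149, swap with position 1
  Pass 3: find min in positions 2 to 1149, swap with position 2
  Pass 4: find min in positions 3 to 1149, swap with position 3
  Pass 5: find min in positions 4 to 1149, swap with position 4
  ... (1144 more passes)
Total passes (and swaps) = n - 1 = 1150 - 1 = 1149


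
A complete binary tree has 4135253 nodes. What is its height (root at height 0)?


In a complete binary tree, level k holds nodes 2^k .. 2^(k+1)-1 (1-indexed).
Height = floor(log2(n)) = floor(log2(4135253)) = 21
Check: 2^21 = 2097152 <= 4135253 < 4194304 = 2^22


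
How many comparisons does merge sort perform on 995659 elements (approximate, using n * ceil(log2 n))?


Recursion depth: ceil(log2(995659)) = 20
Each recursion level merges n = 995659 elements
Total = 995659 * 20 = 19913180


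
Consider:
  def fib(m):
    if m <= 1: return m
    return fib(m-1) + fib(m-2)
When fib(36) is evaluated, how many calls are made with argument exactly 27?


Let N(m) = number of times fib(m) is called while evaluating fib(36).
N(36) = 1 (the initial call).
N(35) = 1 (only fib(36) calls it).
For 1 <= m <= 34: fib(m) is called by fib(m+1) and fib(m+2), so
  N(m) = N(m+1) + N(m+2).
fib(0) is called only by fib(2), so N(0) = N(2).
Walk down from m=36:
  N(36)=1, N(35)=1, N(34)=2, N(33)=3, N(32)=5, N(31)=8, N(30)=13, N(29)=21, N(28)=34, N(27)=55
N(27) = 55


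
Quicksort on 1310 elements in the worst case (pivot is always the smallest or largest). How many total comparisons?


In the worst case, each partition step picks the worst pivot:
  Partition 1: 1309 comparisons (n-1 elements to compare)
  Partition 2: 1308 comparisons
  Partition 3: 1307 comparisons
  Partition 4: 1306 comparisons
  Partition 5: 1305 comparisons
  ...
  Last partition: 0 comparisons
Total = (n-1) + (n-2) + ... + 1 + 0 = n*(n-1)/2
= 1310*1309/2 = 857395


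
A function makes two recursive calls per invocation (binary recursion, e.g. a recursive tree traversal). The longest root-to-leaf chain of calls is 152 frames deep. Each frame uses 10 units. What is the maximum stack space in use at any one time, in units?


Binary recursion: the two calls run one after the other, so only one root-to-leaf chain of frames is on the stack at a time.
Maximum depth (longest chain) = 152 frames
Each frame = 10 units
Max stack space = 152 * 10 = 1520
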